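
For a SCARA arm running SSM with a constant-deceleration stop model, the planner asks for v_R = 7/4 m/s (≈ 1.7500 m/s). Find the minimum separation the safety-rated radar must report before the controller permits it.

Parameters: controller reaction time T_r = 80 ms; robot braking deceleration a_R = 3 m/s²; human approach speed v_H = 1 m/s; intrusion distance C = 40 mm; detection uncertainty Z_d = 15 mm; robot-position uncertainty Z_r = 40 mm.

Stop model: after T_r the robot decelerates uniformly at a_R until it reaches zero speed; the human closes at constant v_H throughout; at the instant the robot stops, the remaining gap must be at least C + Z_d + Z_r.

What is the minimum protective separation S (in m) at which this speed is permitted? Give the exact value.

stop time T_s = (7/4)/3 = 0.5833 s
robot covers v_R·T_r = 1.7500·0.0800 = 0.1400 m before braking
robot under decel: 1.7500²/(2·3.0000) = 0.5104 m
human closes 1.0000·0.6633 = 0.6633 m
C+Z_d+Z_r = 0.0400+0.0150+0.0400 = 0.0950 m
S_min ≈ 0.1400+0.5104+0.6633+0.0950  ⇒  S_min = 1127/800 m

S_min = 1127/800 m = 1.4087 m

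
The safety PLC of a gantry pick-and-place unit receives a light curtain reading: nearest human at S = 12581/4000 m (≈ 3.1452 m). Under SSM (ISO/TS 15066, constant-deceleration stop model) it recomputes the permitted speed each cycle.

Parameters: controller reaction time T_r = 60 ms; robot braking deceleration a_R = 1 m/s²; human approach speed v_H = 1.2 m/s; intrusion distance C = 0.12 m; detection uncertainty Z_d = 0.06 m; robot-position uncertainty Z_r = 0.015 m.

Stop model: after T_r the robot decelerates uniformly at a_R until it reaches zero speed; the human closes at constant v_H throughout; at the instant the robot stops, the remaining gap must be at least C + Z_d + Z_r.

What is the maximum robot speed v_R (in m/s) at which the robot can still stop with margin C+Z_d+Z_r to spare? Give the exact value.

v_R_max = 29/20 m/s = 1.4500 m/s

quadratic (1/2)·v² + (63/50)·v + (-11513/4000) = 0
  disc = (63/50)² − 4·(1/2)·(-11513/4000) = 73441/10000 ; √disc = 271/100
  v_R = (−(63/50) + 271/100) / (2·(1/2)) = 29/20 m/s
check:
stop time T_s = (29/20)/1 = 1.4500 s
robot covers v_R·T_r = 1.4500·0.0600 = 0.0870 m before braking
robot covers 1.4500·1.4500 − ½·1.0000·1.4500² = 1.0513 m while stopping
person approaches 1.2000·(0.0600+1.4500) = 1.8120 m
residual clearance needed = 0.1200+0.0600+0.0150 = 0.1950 m
sum ≈ 0.0870+1.0513+1.8120+0.1950 ≈ 3.1452 m = S ✓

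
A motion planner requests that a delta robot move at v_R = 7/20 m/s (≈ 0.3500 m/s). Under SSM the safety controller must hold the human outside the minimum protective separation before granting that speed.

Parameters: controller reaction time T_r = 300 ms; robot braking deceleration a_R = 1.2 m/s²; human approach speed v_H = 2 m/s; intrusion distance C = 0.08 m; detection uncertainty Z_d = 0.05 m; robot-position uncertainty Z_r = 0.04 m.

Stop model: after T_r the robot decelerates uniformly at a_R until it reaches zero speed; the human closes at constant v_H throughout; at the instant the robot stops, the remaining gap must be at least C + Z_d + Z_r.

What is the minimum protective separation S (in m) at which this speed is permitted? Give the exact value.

S_min = 483/320 m = 1.5094 m

T_s = v_R/a_R = (7/20)/(6/5) = 0.2917 s
robot covers v_R·T_r = 0.3500·0.3000 = 0.1050 m before braking
robot covers 0.3500·0.2917 − ½·1.2000·0.2917² = 0.0510 m while stopping
human closes 2.0000·0.5917 = 1.1833 m
margins: 0.0800+0.0500+0.0400 = 0.1700 m
S_min ≈ 0.1050+0.0510+1.1833+0.1700  ⇒  S_min = 483/320 m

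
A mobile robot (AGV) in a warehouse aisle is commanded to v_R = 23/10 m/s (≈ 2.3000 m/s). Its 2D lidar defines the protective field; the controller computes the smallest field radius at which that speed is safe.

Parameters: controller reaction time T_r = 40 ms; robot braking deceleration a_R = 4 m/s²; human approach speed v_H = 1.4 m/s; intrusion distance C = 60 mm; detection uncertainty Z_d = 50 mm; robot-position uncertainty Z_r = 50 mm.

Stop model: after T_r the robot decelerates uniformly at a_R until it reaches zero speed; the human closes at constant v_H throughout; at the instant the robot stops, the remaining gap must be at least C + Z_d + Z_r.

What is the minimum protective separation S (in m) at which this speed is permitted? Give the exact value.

stop time T_s = (23/10)/4 = 0.5750 s
robot covers v_R·T_r = 2.3000·0.0400 = 0.0920 m before braking
robot under decel: 2.3000²/(2·4.0000) = 0.6613 m
human over T_r+T_s: 1.4000·(0.0400+0.5750) = 0.8610 m
C+Z_d+Z_r = 0.0600+0.0500+0.0500 = 0.1600 m
S_min ≈ 0.0920+0.6613+0.8610+0.1600  ⇒  S_min = 7097/4000 m

S_min = 7097/4000 m = 1.7743 m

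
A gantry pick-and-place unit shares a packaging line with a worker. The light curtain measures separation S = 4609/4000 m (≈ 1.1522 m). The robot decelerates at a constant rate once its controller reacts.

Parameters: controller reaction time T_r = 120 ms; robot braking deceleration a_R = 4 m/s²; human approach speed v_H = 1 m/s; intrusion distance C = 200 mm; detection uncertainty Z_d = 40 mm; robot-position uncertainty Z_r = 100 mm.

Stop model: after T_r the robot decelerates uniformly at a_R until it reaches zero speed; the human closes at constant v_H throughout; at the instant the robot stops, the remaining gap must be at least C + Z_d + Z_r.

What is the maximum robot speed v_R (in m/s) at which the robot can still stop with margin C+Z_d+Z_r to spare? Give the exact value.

v_R_max = 13/10 m/s = 1.3000 m/s

collect terms ⇒ (1/8)·v_R² + (37/100)·v_R + (-2769/4000) = 0
  disc = (37/100)² − 4·(1/8)·(-2769/4000) = 19321/40000 ; √disc = 139/200
  v_R = (−(37/100) + 139/200) / (2·(1/8)) = 13/10 m/s
check:
stop time T_s = (13/10)/4 = 0.3250 s
reaction-phase robot travel = 1.3000·0.1200 = 0.1560 m
robot covers 1.3000·0.3250 − ½·4.0000·0.3250² = 0.2112 m while stopping
human closes 1.0000·0.4450 = 0.4450 m
residual clearance needed = 0.2000+0.0400+0.1000 = 0.3400 m
sum ≈ 0.1560+0.2112+0.4450+0.3400 ≈ 1.1522 m = S ✓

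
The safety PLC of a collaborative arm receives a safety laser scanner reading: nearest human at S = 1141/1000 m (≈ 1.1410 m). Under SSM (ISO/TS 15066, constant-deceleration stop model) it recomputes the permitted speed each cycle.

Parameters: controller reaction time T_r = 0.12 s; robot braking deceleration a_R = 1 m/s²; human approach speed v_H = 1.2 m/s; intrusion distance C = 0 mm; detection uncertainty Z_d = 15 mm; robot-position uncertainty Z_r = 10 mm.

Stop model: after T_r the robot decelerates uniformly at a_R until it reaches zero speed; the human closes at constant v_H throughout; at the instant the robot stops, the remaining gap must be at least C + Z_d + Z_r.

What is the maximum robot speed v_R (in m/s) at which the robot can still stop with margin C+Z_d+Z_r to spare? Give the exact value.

at the boundary: (1/2)·v² + (33/25)·v + (-243/250) = 0
  disc = (33/25)² − 4·(1/2)·(-243/250) = 2304/625 ; √disc = 48/25
  v_R = (−(33/25) + 48/25) / (2·(1/2)) = 3/5 m/s
check:
braking lasts T_s = (3/5)/1 = 0.6000 s
robot covers v_R·T_r = 0.6000·0.1200 = 0.0720 m before braking
robot under decel: 0.6000²/(2·1.0000) = 0.1800 m
human over T_r+T_s: 1.2000·(0.1200+0.6000) = 0.8640 m
margins: 0.0000+0.0150+0.0100 = 0.0250 m
sum ≈ 0.0720+0.1800+0.8640+0.0250 ≈ 1.1410 m = S ✓

v_R_max = 3/5 m/s = 0.6000 m/s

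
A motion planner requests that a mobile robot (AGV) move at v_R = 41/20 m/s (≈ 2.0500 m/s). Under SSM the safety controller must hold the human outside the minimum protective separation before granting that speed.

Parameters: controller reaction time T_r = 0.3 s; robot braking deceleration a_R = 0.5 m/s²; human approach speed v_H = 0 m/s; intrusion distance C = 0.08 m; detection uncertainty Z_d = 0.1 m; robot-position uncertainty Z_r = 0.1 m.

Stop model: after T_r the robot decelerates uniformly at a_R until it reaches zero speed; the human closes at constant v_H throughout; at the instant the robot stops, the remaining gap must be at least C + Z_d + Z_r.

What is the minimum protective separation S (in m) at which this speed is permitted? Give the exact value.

S_min = 2039/400 m = 5.0975 m

T_s = v_R/a_R = (41/20)/(1/2) = 4.1000 s
reaction-phase robot travel = 2.0500·0.3000 = 0.6150 m
braking distance = 2.0500²/(2·0.5000) = 4.2025 m
person approaches 0.0000·(0.3000+4.1000) = 0.0000 m
margins: 0.0800+0.1000+0.1000 = 0.2800 m
S_min ≈ 0.6150+4.2025+0.0000+0.2800  ⇒  S_min = 2039/400 m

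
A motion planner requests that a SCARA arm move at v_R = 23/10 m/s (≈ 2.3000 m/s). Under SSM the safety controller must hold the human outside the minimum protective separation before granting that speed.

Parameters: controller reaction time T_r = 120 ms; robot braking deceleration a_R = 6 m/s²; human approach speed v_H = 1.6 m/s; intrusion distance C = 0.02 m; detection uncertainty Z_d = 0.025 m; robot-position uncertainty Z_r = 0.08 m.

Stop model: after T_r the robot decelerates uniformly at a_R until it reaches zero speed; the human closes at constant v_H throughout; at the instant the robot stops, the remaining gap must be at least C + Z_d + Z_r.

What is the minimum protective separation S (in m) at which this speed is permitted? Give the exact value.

braking lasts T_s = (23/10)/6 = 0.3833 s
robot in T_r: 2.3000·0.1200 = 0.2760 m
robot covers 2.3000·0.3833 − ½·6.0000·0.3833² = 0.4408 m while stopping
human closes 1.6000·0.5033 = 0.8053 m
C+Z_d+Z_r = 0.0200+0.0250+0.0800 = 0.1250 m
S_min ≈ 0.2760+0.4408+0.8053+0.1250  ⇒  S_min = 9883/6000 m

S_min = 9883/6000 m = 1.6472 m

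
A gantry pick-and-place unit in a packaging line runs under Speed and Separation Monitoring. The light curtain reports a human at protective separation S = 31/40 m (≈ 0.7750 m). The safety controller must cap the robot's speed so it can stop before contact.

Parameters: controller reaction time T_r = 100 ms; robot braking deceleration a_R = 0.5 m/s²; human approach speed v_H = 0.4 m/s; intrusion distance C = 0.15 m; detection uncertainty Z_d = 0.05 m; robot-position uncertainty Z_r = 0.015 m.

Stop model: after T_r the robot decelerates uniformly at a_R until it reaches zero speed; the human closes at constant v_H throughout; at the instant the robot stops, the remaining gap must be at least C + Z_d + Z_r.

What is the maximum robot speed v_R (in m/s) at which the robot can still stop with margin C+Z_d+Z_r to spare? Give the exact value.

v_R_max = 2/5 m/s = 0.4000 m/s

quadratic (1)·v² + (9/10)·v + (-13/25) = 0
  disc = (9/10)² − 4·(1)·(-13/25) = 289/100 ; √disc = 17/10
  v_R = (−(9/10) + 17/10) / (2·(1)) = 2/5 m/s
check:
braking lasts T_s = (2/5)/(1/2) = 0.8000 s
reaction-phase robot travel = 0.4000·0.1000 = 0.0400 m
braking distance = 0.4000²/(2·0.5000) = 0.1600 m
person approaches 0.4000·(0.1000+0.8000) = 0.3600 m
C+Z_d+Z_r = 0.1500+0.0500+0.0150 = 0.2150 m
sum ≈ 0.0400+0.1600+0.3600+0.2150 ≈ 0.7750 m = S ✓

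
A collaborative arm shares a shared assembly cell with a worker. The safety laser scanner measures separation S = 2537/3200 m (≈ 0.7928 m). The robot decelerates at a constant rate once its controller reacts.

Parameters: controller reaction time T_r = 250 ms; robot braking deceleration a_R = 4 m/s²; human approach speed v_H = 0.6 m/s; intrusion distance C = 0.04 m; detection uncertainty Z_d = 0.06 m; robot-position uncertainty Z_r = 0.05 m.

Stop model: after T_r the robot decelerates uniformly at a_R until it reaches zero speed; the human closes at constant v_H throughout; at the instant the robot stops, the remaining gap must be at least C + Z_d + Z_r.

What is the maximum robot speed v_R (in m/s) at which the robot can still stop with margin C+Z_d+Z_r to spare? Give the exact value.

v_R_max = 19/20 m/s = 0.9500 m/s

at the boundary: (1/8)·v² + (2/5)·v + (-1577/3200) = 0
  disc = (2/5)² − 4·(1/8)·(-1577/3200) = 2601/6400 ; √disc = 51/80
  v_R = (−(2/5) + 51/80) / (2·(1/8)) = 19/20 m/s
check:
stop time T_s = (19/20)/4 = 0.2375 s
robot in T_r: 0.9500·0.2500 = 0.2375 m
robot under decel: 0.9500²/(2·4.0000) = 0.1128 m
human over T_r+T_s: 0.6000·(0.2500+0.2375) = 0.2925 m
margins: 0.0400+0.0600+0.0500 = 0.1500 m
sum ≈ 0.2375+0.1128+0.2925+0.1500 ≈ 0.7928 m = S ✓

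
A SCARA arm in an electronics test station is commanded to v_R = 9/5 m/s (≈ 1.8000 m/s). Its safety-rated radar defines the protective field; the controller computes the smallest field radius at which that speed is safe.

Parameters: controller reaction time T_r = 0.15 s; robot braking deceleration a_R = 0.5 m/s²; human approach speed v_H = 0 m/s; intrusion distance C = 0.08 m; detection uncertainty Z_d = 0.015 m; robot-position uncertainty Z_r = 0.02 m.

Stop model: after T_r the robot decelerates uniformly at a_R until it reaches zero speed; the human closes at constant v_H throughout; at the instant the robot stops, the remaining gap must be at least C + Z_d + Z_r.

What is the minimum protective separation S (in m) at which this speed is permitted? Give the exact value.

braking lasts T_s = (9/5)/(1/2) = 3.6000 s
reaction-phase robot travel = 1.8000·0.1500 = 0.2700 m
robot under decel: 1.8000²/(2·0.5000) = 3.2400 m
human over T_r+T_s: 0.0000·(0.1500+3.6000) = 0.0000 m
residual clearance needed = 0.0800+0.0150+0.0200 = 0.1150 m
S_min ≈ 0.2700+3.2400+0.0000+0.1150  ⇒  S_min = 29/8 m

S_min = 29/8 m = 3.6250 m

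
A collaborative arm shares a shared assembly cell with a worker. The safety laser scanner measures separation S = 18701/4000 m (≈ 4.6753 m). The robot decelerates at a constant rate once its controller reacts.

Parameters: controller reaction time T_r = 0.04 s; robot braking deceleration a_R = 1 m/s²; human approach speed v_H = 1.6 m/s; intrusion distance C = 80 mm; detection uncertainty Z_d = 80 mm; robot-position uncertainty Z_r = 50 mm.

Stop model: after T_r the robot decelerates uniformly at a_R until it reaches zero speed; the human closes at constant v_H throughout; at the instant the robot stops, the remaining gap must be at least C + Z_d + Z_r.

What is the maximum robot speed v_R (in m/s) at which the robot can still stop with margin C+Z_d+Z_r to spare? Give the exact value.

collect terms ⇒ (1/2)·v_R² + (41/25)·v_R + (-3521/800) = 0
  disc = (41/25)² − 4·(1/2)·(-3521/800) = 114921/10000 ; √disc = 339/100
  v_R = (−(41/25) + 339/100) / (2·(1/2)) = 7/4 m/s
check:
braking lasts T_s = (7/4)/1 = 1.7500 s
robot covers v_R·T_r = 1.7500·0.0400 = 0.0700 m before braking
braking distance = 1.7500²/(2·1.0000) = 1.5312 m
human closes 1.6000·1.7900 = 2.8640 m
C+Z_d+Z_r = 0.0800+0.0800+0.0500 = 0.2100 m
sum ≈ 0.0700+1.5312+2.8640+0.2100 ≈ 4.6753 m = S ✓

v_R_max = 7/4 m/s = 1.7500 m/s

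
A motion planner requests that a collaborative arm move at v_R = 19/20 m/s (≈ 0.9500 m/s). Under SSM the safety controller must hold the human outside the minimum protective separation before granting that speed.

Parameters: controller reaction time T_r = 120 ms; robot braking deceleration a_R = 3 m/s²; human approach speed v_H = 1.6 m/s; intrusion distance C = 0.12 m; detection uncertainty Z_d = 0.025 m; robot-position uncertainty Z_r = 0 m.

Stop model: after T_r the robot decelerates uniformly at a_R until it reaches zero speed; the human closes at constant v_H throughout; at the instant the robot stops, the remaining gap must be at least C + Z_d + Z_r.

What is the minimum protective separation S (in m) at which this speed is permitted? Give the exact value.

S_min = 13297/12000 m = 1.1081 m

braking lasts T_s = (19/20)/3 = 0.3167 s
reaction-phase robot travel = 0.9500·0.1200 = 0.1140 m
braking distance = 0.9500²/(2·3.0000) = 0.1504 m
human closes 1.6000·0.4367 = 0.6987 m
margins: 0.1200+0.0250+0.0000 = 0.1450 m
S_min ≈ 0.1140+0.1504+0.6987+0.1450  ⇒  S_min = 13297/12000 m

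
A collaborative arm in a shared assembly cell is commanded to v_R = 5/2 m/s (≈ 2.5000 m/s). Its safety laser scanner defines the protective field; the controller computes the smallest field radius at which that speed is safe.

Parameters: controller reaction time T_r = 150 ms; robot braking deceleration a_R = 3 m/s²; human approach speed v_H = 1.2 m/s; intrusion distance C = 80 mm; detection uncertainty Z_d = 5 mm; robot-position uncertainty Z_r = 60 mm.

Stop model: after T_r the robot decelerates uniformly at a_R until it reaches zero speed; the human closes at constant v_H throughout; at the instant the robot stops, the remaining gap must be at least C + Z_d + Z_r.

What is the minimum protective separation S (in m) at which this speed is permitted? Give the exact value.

S_min = 329/120 m = 2.7417 m

T_s = v_R/a_R = (5/2)/3 = 0.8333 s
robot in T_r: 2.5000·0.1500 = 0.3750 m
robot covers 2.5000·0.8333 − ½·3.0000·0.8333² = 1.0417 m while stopping
person approaches 1.2000·(0.1500+0.8333) = 1.1800 m
margins: 0.0800+0.0050+0.0600 = 0.1450 m
S_min ≈ 0.3750+1.0417+1.1800+0.1450  ⇒  S_min = 329/120 m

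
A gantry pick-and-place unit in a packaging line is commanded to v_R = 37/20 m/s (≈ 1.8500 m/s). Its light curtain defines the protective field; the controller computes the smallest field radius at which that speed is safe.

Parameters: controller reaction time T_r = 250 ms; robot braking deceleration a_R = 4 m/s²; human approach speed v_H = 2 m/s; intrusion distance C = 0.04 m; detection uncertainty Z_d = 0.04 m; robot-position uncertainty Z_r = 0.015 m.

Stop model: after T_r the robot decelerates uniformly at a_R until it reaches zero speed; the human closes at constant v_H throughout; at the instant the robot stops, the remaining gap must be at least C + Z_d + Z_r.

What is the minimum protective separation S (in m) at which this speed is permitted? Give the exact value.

stop time T_s = (37/20)/4 = 0.4625 s
robot covers v_R·T_r = 1.8500·0.2500 = 0.4625 m before braking
robot covers 1.8500·0.4625 − ½·4.0000·0.4625² = 0.4278 m while stopping
person approaches 2.0000·(0.2500+0.4625) = 1.4250 m
margins: 0.0400+0.0400+0.0150 = 0.0950 m
S_min ≈ 0.4625+0.4278+1.4250+0.0950  ⇒  S_min = 7713/3200 m

S_min = 7713/3200 m = 2.4103 m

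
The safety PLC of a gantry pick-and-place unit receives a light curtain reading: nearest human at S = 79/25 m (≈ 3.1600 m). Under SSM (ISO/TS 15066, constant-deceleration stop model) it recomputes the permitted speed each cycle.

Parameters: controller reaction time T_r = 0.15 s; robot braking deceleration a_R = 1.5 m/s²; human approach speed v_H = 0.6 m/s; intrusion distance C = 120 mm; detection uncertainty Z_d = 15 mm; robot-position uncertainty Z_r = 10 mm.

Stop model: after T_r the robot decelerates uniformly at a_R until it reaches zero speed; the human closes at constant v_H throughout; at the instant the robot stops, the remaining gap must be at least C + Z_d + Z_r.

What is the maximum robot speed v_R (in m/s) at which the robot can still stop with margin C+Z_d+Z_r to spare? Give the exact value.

v_R_max = 9/4 m/s = 2.2500 m/s

at the boundary: (1/3)·v² + (11/20)·v + (-117/40) = 0
  disc = (11/20)² − 4·(1/3)·(-117/40) = 1681/400 ; √disc = 41/20
  v_R = (−(11/20) + 41/20) / (2·(1/3)) = 9/4 m/s
check:
braking lasts T_s = (9/4)/(3/2) = 1.5000 s
reaction-phase robot travel = 2.2500·0.1500 = 0.3375 m
robot covers 2.2500·1.5000 − ½·1.5000·1.5000² = 1.6875 m while stopping
human closes 0.6000·1.6500 = 0.9900 m
C+Z_d+Z_r = 0.1200+0.0150+0.0100 = 0.1450 m
sum ≈ 0.3375+1.6875+0.9900+0.1450 ≈ 3.1600 m = S ✓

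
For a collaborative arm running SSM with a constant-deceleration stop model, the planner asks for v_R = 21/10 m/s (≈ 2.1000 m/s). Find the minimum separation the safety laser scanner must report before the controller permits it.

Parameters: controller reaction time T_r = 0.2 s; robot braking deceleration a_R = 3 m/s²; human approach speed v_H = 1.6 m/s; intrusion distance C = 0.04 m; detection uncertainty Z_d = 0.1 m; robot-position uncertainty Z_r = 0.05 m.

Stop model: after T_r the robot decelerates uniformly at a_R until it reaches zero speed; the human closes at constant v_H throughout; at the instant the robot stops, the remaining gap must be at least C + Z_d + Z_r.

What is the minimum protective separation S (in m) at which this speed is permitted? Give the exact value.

T_s = v_R/a_R = (21/10)/3 = 0.7000 s
robot in T_r: 2.1000·0.2000 = 0.4200 m
robot under decel: 2.1000²/(2·3.0000) = 0.7350 m
human over T_r+T_s: 1.6000·(0.2000+0.7000) = 1.4400 m
residual clearance needed = 0.0400+0.1000+0.0500 = 0.1900 m
S_min ≈ 0.4200+0.7350+1.4400+0.1900  ⇒  S_min = 557/200 m

S_min = 557/200 m = 2.7850 m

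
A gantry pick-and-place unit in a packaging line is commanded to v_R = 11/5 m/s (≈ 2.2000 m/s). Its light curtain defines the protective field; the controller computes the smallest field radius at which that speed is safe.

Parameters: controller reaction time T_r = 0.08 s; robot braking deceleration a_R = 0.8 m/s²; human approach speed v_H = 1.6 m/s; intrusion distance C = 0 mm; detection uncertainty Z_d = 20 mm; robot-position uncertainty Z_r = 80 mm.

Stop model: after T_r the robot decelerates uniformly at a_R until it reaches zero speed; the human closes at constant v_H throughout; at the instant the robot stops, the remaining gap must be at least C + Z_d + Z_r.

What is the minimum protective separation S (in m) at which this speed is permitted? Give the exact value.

S_min = 7829/1000 m = 7.8290 m

braking lasts T_s = (11/5)/(4/5) = 2.7500 s
reaction-phase robot travel = 2.2000·0.0800 = 0.1760 m
braking distance = 2.2000²/(2·0.8000) = 3.0250 m
person approaches 1.6000·(0.0800+2.7500) = 4.5280 m
residual clearance needed = 0.0000+0.0200+0.0800 = 0.1000 m
S_min ≈ 0.1760+3.0250+4.5280+0.1000  ⇒  S_min = 7829/1000 m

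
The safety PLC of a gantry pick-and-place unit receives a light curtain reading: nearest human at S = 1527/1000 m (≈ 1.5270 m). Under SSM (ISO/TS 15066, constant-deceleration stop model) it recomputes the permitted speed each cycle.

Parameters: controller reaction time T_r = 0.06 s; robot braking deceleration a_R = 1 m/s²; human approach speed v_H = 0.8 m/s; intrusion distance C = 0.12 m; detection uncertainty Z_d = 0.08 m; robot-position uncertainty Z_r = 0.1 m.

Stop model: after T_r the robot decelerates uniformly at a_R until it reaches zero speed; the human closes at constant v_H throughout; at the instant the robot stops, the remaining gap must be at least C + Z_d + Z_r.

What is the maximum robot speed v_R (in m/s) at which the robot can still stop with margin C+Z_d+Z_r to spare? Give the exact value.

v_R_max = 9/10 m/s = 0.9000 m/s

at the boundary: (1/2)·v² + (43/50)·v + (-1179/1000) = 0
  disc = (43/50)² − 4·(1/2)·(-1179/1000) = 1936/625 ; √disc = 44/25
  v_R = (−(43/50) + 44/25) / (2·(1/2)) = 9/10 m/s
check:
T_s = v_R/a_R = (9/10)/1 = 0.9000 s
robot covers v_R·T_r = 0.9000·0.0600 = 0.0540 m before braking
robot covers 0.9000·0.9000 − ½·1.0000·0.9000² = 0.4050 m while stopping
human closes 0.8000·0.9600 = 0.7680 m
residual clearance needed = 0.1200+0.0800+0.1000 = 0.3000 m
sum ≈ 0.0540+0.4050+0.7680+0.3000 ≈ 1.5270 m = S ✓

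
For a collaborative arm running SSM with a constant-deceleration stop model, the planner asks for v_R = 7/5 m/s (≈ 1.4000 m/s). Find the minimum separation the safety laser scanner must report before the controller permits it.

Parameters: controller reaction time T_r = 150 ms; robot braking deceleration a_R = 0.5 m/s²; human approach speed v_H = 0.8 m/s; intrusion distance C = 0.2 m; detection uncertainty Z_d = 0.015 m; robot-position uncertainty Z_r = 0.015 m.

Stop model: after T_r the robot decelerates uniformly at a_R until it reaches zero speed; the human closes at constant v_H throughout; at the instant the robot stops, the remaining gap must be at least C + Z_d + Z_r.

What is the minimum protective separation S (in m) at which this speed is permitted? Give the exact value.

T_s = v_R/a_R = (7/5)/(1/2) = 2.8000 s
robot in T_r: 1.4000·0.1500 = 0.2100 m
robot covers 1.4000·2.8000 − ½·0.5000·2.8000² = 1.9600 m while stopping
human closes 0.8000·2.9500 = 2.3600 m
margins: 0.2000+0.0150+0.0150 = 0.2300 m
S_min ≈ 0.2100+1.9600+2.3600+0.2300  ⇒  S_min = 119/25 m

S_min = 119/25 m = 4.7600 m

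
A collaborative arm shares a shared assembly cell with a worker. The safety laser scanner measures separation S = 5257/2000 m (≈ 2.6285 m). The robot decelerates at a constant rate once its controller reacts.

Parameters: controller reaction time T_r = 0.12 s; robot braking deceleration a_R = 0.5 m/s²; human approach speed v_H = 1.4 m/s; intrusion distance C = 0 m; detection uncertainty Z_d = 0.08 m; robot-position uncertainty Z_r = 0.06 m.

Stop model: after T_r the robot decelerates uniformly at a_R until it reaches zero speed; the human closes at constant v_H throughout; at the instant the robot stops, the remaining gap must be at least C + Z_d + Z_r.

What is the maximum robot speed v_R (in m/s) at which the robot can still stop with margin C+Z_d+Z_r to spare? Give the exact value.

quadratic (1)·v² + (73/25)·v + (-4641/2000) = 0
  disc = (73/25)² − 4·(1)·(-4641/2000) = 44521/2500 ; √disc = 211/50
  v_R = (−(73/25) + 211/50) / (2·(1)) = 13/20 m/s
check:
braking lasts T_s = (13/20)/(1/2) = 1.3000 s
robot covers v_R·T_r = 0.6500·0.1200 = 0.0780 m before braking
robot covers 0.6500·1.3000 − ½·0.5000·1.3000² = 0.4225 m while stopping
human closes 1.4000·1.4200 = 1.9880 m
C+Z_d+Z_r = 0.0000+0.0800+0.0600 = 0.1400 m
sum ≈ 0.0780+0.4225+1.9880+0.1400 ≈ 2.6285 m = S ✓

v_R_max = 13/20 m/s = 0.6500 m/s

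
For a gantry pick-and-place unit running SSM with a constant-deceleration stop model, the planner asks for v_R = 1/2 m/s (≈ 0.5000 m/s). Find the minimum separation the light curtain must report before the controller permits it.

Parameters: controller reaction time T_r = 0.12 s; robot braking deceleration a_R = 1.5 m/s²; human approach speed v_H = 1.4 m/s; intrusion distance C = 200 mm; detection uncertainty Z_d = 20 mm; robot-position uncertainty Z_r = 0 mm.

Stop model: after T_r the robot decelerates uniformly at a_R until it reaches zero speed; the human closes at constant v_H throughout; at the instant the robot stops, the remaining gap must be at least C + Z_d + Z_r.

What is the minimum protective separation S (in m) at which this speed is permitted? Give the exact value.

S_min = 499/500 m = 0.9980 m

T_s = v_R/a_R = (1/2)/(3/2) = 0.3333 s
robot covers v_R·T_r = 0.5000·0.1200 = 0.0600 m before braking
robot covers 0.5000·0.3333 − ½·1.5000·0.3333² = 0.0833 m while stopping
person approaches 1.4000·(0.1200+0.3333) = 0.6347 m
residual clearance needed = 0.2000+0.0200+0.0000 = 0.2200 m
S_min ≈ 0.0600+0.0833+0.6347+0.2200  ⇒  S_min = 499/500 m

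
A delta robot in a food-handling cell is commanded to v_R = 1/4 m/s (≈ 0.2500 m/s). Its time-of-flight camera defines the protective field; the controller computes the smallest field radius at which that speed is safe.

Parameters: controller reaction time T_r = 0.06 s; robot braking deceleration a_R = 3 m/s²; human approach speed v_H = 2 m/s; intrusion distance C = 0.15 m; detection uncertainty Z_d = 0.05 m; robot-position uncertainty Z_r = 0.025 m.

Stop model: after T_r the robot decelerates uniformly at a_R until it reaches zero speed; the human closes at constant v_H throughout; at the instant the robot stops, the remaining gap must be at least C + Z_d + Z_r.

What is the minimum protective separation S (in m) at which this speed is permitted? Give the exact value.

stop time T_s = (1/4)/3 = 0.0833 s
reaction-phase robot travel = 0.2500·0.0600 = 0.0150 m
robot under decel: 0.2500²/(2·3.0000) = 0.0104 m
human over T_r+T_s: 2.0000·(0.0600+0.0833) = 0.2867 m
C+Z_d+Z_r = 0.1500+0.0500+0.0250 = 0.2250 m
S_min ≈ 0.0150+0.0104+0.2867+0.2250  ⇒  S_min = 1289/2400 m

S_min = 1289/2400 m = 0.5371 m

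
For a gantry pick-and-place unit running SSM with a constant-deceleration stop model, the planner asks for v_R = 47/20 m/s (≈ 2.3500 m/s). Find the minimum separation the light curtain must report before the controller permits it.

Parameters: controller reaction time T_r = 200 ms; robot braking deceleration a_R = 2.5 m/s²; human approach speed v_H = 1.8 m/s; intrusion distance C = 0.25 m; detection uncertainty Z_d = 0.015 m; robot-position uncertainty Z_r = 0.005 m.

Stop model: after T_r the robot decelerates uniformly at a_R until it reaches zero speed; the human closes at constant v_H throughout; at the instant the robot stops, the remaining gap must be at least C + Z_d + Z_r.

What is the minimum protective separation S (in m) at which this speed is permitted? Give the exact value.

braking lasts T_s = (47/20)/(5/2) = 0.9400 s
reaction-phase robot travel = 2.3500·0.2000 = 0.4700 m
braking distance = 2.3500²/(2·2.5000) = 1.1045 m
human closes 1.8000·1.1400 = 2.0520 m
C+Z_d+Z_r = 0.2500+0.0150+0.0050 = 0.2700 m
S_min ≈ 0.4700+1.1045+2.0520+0.2700  ⇒  S_min = 7793/2000 m

S_min = 7793/2000 m = 3.8965 m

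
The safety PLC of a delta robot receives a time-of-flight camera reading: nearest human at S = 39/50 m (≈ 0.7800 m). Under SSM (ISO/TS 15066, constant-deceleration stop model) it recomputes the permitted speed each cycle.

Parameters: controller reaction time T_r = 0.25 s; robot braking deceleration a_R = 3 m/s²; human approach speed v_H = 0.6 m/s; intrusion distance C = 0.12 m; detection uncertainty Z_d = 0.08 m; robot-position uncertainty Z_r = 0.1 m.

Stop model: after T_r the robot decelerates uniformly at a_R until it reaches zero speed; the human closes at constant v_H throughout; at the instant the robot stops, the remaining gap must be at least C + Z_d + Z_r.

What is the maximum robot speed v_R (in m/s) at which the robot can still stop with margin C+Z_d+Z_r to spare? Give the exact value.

at the boundary: (1/6)·v² + (9/20)·v + (-33/100) = 0
  disc = (9/20)² − 4·(1/6)·(-33/100) = 169/400 ; √disc = 13/20
  v_R = (−(9/20) + 13/20) / (2·(1/6)) = 3/5 m/s
check:
T_s = v_R/a_R = (3/5)/3 = 0.2000 s
robot in T_r: 0.6000·0.2500 = 0.1500 m
robot under decel: 0.6000²/(2·3.0000) = 0.0600 m
person approaches 0.6000·(0.2500+0.2000) = 0.2700 m
margins: 0.1200+0.0800+0.1000 = 0.3000 m
sum ≈ 0.1500+0.0600+0.2700+0.3000 ≈ 0.7800 m = S ✓

v_R_max = 3/5 m/s = 0.6000 m/s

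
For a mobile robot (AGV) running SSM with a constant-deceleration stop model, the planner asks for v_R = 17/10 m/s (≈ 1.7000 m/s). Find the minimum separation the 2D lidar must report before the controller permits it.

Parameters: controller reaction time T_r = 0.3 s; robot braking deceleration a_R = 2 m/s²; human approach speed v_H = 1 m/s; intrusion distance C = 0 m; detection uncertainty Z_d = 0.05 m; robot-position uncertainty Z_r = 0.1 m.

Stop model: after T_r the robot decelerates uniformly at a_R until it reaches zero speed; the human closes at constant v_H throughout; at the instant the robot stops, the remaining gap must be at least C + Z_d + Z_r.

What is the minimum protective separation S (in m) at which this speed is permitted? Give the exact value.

stop time T_s = (17/10)/2 = 0.8500 s
robot covers v_R·T_r = 1.7000·0.3000 = 0.5100 m before braking
robot under decel: 1.7000²/(2·2.0000) = 0.7225 m
human over T_r+T_s: 1.0000·(0.3000+0.8500) = 1.1500 m
margins: 0.0000+0.0500+0.1000 = 0.1500 m
S_min ≈ 0.5100+0.7225+1.1500+0.1500  ⇒  S_min = 1013/400 m

S_min = 1013/400 m = 2.5325 m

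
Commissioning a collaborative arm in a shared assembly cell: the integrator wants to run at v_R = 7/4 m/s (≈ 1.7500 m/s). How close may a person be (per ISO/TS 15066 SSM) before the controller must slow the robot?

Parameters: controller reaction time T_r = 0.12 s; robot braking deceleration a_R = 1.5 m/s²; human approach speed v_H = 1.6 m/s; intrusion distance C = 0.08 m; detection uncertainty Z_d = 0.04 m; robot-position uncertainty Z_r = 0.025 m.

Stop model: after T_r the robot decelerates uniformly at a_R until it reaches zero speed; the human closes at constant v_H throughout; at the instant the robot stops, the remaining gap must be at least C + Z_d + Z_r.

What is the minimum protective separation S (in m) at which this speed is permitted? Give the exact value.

braking lasts T_s = (7/4)/(3/2) = 1.1667 s
robot covers v_R·T_r = 1.7500·0.1200 = 0.2100 m before braking
braking distance = 1.7500²/(2·1.5000) = 1.0208 m
human over T_r+T_s: 1.6000·(0.1200+1.1667) = 2.0587 m
margins: 0.0800+0.0400+0.0250 = 0.1450 m
S_min ≈ 0.2100+1.0208+2.0587+0.1450  ⇒  S_min = 6869/2000 m

S_min = 6869/2000 m = 3.4345 m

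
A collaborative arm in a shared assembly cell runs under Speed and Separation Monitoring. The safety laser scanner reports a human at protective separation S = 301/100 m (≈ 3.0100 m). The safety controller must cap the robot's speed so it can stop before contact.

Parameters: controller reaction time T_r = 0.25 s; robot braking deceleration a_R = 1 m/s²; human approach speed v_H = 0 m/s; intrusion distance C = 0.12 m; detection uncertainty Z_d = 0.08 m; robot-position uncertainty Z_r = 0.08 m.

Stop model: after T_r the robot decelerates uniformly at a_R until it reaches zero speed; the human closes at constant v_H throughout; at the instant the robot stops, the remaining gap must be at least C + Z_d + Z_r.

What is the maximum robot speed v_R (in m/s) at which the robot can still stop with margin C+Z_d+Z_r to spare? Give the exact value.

quadratic (1/2)·v² + (1/4)·v + (-273/100) = 0
  disc = (1/4)² − 4·(1/2)·(-273/100) = 2209/400 ; √disc = 47/20
  v_R = (−(1/4) + 47/20) / (2·(1/2)) = 21/10 m/s
check:
stop time T_s = (21/10)/1 = 2.1000 s
robot covers v_R·T_r = 2.1000·0.2500 = 0.5250 m before braking
robot covers 2.1000·2.1000 − ½·1.0000·2.1000² = 2.2050 m while stopping
human over T_r+T_s: 0.0000·(0.2500+2.1000) = 0.0000 m
margins: 0.1200+0.0800+0.0800 = 0.2800 m
sum ≈ 0.5250+2.2050+0.0000+0.2800 ≈ 3.0100 m = S ✓

v_R_max = 21/10 m/s = 2.1000 m/s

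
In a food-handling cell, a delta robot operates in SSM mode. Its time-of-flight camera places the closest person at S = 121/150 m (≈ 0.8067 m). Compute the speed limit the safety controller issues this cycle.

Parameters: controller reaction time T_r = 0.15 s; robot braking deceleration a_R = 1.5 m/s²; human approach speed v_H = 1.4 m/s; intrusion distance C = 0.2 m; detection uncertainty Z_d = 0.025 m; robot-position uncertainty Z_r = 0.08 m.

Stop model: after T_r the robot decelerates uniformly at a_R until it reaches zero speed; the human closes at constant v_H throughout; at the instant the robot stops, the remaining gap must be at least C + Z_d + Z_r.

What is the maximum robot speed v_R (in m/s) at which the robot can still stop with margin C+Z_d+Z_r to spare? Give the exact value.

v_R_max = 1/4 m/s = 0.2500 m/s

at the boundary: (1/3)·v² + (13/12)·v + (-7/24) = 0
  disc = (13/12)² − 4·(1/3)·(-7/24) = 25/16 ; √disc = 5/4
  v_R = (−(13/12) + 5/4) / (2·(1/3)) = 1/4 m/s
check:
braking lasts T_s = (1/4)/(3/2) = 0.1667 s
robot in T_r: 0.2500·0.1500 = 0.0375 m
braking distance = 0.2500²/(2·1.5000) = 0.0208 m
human closes 1.4000·0.3167 = 0.4433 m
residual clearance needed = 0.2000+0.0250+0.0800 = 0.3050 m
sum ≈ 0.0375+0.0208+0.4433+0.3050 ≈ 0.8067 m = S ✓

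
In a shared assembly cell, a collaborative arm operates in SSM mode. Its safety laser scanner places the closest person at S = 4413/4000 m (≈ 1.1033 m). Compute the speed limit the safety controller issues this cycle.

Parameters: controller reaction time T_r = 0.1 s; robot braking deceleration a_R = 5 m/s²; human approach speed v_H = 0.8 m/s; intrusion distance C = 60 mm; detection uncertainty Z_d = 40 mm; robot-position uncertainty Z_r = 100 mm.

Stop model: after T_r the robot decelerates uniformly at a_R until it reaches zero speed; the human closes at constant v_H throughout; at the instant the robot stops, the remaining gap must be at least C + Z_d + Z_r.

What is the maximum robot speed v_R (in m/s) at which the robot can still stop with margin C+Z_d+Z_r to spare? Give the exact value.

v_R_max = 37/20 m/s = 1.8500 m/s

quadratic (1/10)·v² + (13/50)·v + (-3293/4000) = 0
  disc = (13/50)² − 4·(1/10)·(-3293/4000) = 3969/10000 ; √disc = 63/100
  v_R = (−(13/50) + 63/100) / (2·(1/10)) = 37/20 m/s
check:
stop time T_s = (37/20)/5 = 0.3700 s
reaction-phase robot travel = 1.8500·0.1000 = 0.1850 m
robot covers 1.8500·0.3700 − ½·5.0000·0.3700² = 0.3422 m while stopping
human over T_r+T_s: 0.8000·(0.1000+0.3700) = 0.3760 m
margins: 0.0600+0.0400+0.1000 = 0.2000 m
sum ≈ 0.1850+0.3422+0.3760+0.2000 ≈ 1.1033 m = S ✓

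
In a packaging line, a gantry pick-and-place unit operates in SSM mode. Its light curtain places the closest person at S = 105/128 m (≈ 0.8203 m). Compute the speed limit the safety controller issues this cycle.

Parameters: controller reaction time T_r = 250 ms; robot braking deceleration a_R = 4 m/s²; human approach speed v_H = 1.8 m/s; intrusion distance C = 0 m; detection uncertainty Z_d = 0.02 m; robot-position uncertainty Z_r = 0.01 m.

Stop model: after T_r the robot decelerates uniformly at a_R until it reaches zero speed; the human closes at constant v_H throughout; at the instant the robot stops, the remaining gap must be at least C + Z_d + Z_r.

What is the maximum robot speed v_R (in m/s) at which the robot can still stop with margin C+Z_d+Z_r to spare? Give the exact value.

collect terms ⇒ (1/8)·v_R² + (7/10)·v_R + (-1089/3200) = 0
  disc = (7/10)² − 4·(1/8)·(-1089/3200) = 169/256 ; √disc = 13/16
  v_R = (−(7/10) + 13/16) / (2·(1/8)) = 9/20 m/s
check:
stop time T_s = (9/20)/4 = 0.1125 s
robot in T_r: 0.4500·0.2500 = 0.1125 m
robot under decel: 0.4500²/(2·4.0000) = 0.0253 m
person approaches 1.8000·(0.2500+0.1125) = 0.6525 m
margins: 0.0000+0.0200+0.0100 = 0.0300 m
sum ≈ 0.1125+0.0253+0.6525+0.0300 ≈ 0.8203 m = S ✓

v_R_max = 9/20 m/s = 0.4500 m/s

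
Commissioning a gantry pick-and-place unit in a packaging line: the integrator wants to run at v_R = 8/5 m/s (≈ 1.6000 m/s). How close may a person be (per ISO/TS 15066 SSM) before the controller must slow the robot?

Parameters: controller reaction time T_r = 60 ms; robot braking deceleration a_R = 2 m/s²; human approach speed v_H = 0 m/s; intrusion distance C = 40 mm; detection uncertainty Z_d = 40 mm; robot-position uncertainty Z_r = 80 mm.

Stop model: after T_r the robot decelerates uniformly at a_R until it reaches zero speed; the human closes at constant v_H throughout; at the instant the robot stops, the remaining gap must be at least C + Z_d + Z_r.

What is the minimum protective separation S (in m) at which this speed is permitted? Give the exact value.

S_min = 112/125 m = 0.8960 m

stop time T_s = (8/5)/2 = 0.8000 s
reaction-phase robot travel = 1.6000·0.0600 = 0.0960 m
robot covers 1.6000·0.8000 − ½·2.0000·0.8000² = 0.6400 m while stopping
human closes 0.0000·0.8600 = 0.0000 m
C+Z_d+Z_r = 0.0400+0.0400+0.0800 = 0.1600 m
S_min ≈ 0.0960+0.6400+0.0000+0.1600  ⇒  S_min = 112/125 m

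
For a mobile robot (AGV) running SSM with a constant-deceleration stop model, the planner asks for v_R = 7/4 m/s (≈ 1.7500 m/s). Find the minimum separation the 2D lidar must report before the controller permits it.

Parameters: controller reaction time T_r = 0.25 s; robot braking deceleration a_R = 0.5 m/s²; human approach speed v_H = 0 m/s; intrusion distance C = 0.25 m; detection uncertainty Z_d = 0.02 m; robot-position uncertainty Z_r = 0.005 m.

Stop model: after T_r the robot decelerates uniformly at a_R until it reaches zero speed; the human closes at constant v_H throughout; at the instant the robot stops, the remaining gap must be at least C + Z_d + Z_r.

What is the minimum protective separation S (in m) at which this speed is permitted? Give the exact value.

T_s = v_R/a_R = (7/4)/(1/2) = 3.5000 s
robot in T_r: 1.7500·0.2500 = 0.4375 m
robot covers 1.7500·3.5000 − ½·0.5000·3.5000² = 3.0625 m while stopping
human closes 0.0000·3.7500 = 0.0000 m
residual clearance needed = 0.2500+0.0200+0.0050 = 0.2750 m
S_min ≈ 0.4375+3.0625+0.0000+0.2750  ⇒  S_min = 151/40 m

S_min = 151/40 m = 3.7750 m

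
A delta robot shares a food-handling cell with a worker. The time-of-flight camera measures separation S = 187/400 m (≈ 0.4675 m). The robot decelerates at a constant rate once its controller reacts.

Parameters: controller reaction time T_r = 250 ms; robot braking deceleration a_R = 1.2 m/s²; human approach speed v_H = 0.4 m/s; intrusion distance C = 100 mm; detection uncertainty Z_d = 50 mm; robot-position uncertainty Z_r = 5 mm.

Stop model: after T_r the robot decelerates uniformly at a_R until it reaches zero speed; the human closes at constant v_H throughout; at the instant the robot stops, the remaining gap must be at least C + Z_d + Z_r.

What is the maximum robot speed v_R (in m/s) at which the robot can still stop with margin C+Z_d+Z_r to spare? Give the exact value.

collect terms ⇒ (5/12)·v_R² + (7/12)·v_R + (-17/80) = 0
  disc = (7/12)² − 4·(5/12)·(-17/80) = 25/36 ; √disc = 5/6
  v_R = (−(7/12) + 5/6) / (2·(5/12)) = 3/10 m/s
check:
T_s = v_R/a_R = (3/10)/(6/5) = 0.2500 s
robot covers v_R·T_r = 0.3000·0.2500 = 0.0750 m before braking
braking distance = 0.3000²/(2·1.2000) = 0.0375 m
person approaches 0.4000·(0.2500+0.2500) = 0.2000 m
C+Z_d+Z_r = 0.1000+0.0500+0.0050 = 0.1550 m
sum ≈ 0.0750+0.0375+0.2000+0.1550 ≈ 0.4675 m = S ✓

v_R_max = 3/10 m/s = 0.3000 m/s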